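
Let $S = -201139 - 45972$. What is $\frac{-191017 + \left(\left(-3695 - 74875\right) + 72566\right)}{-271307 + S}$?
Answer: $\frac{197021}{518418} \approx 0.38004$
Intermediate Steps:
$S = -247111$ ($S = -201139 - 45972 = -247111$)
$\frac{-191017 + \left(\left(-3695 - 74875\right) + 72566\right)}{-271307 + S} = \frac{-191017 + \left(\left(-3695 - 74875\right) + 72566\right)}{-271307 - 247111} = \frac{-191017 + \left(-78570 + 72566\right)}{-518418} = \left(-191017 - 6004\right) \left(- \frac{1}{518418}\right) = \left(-197021\right) \left(- \frac{1}{518418}\right) = \frac{197021}{518418}$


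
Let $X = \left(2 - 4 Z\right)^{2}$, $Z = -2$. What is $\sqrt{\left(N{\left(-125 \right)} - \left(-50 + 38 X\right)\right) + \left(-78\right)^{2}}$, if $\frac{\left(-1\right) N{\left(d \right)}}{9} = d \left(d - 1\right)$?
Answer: $2 i \sqrt{34854} \approx 373.38 i$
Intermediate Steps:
$X = 100$ ($X = \left(2 - -8\right)^{2} = \left(2 + 8\right)^{2} = 10^{2} = 100$)
$N{\left(d \right)} = - 9 d \left(-1 + d\right)$ ($N{\left(d \right)} = - 9 d \left(d - 1\right) = - 9 d \left(-1 + d\right)$)
$\sqrt{\left(N{\left(-125 \right)} - \left(-50 + 38 X\right)\right) + \left(-78\right)^{2}} = \sqrt{\left(9 \left(-125\right) \left(1 - -125\right) + \left(\left(-38\right) 100 + 50\right)\right) + \left(-78\right)^{2}} = \sqrt{\left(9 \left(-125\right) \left(1 + 125\right) + \left(-3800 + 50\right)\right) + 6084} = \sqrt{\left(9 \left(-125\right) 126 - 3750\right) + 6084} = \sqrt{\left(-141750 - 3750\right) + 6084} = \sqrt{-145500 + 6084} = \sqrt{-139416} = 2 i \sqrt{34854}$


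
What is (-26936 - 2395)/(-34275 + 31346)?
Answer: 29331/2929 ≈ 10.014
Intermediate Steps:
(-26936 - 2395)/(-34275 + 31346) = -29331/(-2929) = -29331*(-1/2929) = 29331/2929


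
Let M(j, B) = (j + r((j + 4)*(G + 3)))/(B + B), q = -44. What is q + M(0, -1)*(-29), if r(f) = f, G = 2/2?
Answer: 188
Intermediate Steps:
G = 1 (G = 2*(½) = 1)
M(j, B) = (16 + 5*j)/(2*B) (M(j, B) = (j + (j + 4)*(1 + 3))/(B + B) = (j + (4 + j)*4)/((2*B)) = (j + (16 + 4*j))*(1/(2*B)) = (16 + 5*j)*(1/(2*B)) = (16 + 5*j)/(2*B))
q + M(0, -1)*(-29) = -44 + ((½)*(16 + 5*0)/(-1))*(-29) = -44 + ((½)*(-1)*(16 + 0))*(-29) = -44 + ((½)*(-1)*16)*(-29) = -44 - 8*(-29) = -44 + 232 = 188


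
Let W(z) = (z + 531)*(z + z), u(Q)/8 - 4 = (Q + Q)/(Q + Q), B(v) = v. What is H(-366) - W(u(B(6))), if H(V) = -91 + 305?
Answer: -45466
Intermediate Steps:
H(V) = 214
u(Q) = 40 (u(Q) = 32 + 8*((Q + Q)/(Q + Q)) = 32 + 8*((2*Q)/((2*Q))) = 32 + 8*((2*Q)*(1/(2*Q))) = 32 + 8*1 = 32 + 8 = 40)
W(z) = 2*z*(531 + z) (W(z) = (531 + z)*(2*z) = 2*z*(531 + z))
H(-366) - W(u(B(6))) = 214 - 2*40*(531 + 40) = 214 - 2*40*571 = 214 - 1*45680 = 214 - 45680 = -45466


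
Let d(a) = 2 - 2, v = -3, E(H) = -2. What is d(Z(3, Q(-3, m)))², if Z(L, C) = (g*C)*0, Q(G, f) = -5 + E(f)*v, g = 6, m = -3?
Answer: 0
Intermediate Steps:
Q(G, f) = 1 (Q(G, f) = -5 - 2*(-3) = -5 + 6 = 1)
Z(L, C) = 0 (Z(L, C) = (6*C)*0 = 0)
d(a) = 0
d(Z(3, Q(-3, m)))² = 0² = 0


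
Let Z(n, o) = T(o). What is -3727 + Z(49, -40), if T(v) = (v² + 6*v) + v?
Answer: -2407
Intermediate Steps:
T(v) = v² + 7*v
Z(n, o) = o*(7 + o)
-3727 + Z(49, -40) = -3727 - 40*(7 - 40) = -3727 - 40*(-33) = -3727 + 1320 = -2407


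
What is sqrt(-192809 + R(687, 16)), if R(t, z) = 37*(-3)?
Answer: 2*I*sqrt(48230) ≈ 439.23*I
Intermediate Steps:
R(t, z) = -111
sqrt(-192809 + R(687, 16)) = sqrt(-192809 - 111) = sqrt(-192920) = 2*I*sqrt(48230)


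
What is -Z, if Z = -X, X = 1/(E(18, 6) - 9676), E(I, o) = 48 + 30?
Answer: -1/9598 ≈ -0.00010419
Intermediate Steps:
E(I, o) = 78
X = -1/9598 (X = 1/(78 - 9676) = 1/(-9598) = -1/9598 ≈ -0.00010419)
Z = 1/9598 (Z = -1*(-1/9598) = 1/9598 ≈ 0.00010419)
-Z = -1*1/9598 = -1/9598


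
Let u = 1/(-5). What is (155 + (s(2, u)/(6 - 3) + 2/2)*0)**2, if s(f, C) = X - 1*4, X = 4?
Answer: 24025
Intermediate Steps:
u = -1/5 ≈ -0.20000
s(f, C) = 0 (s(f, C) = 4 - 1*4 = 4 - 4 = 0)
(155 + (s(2, u)/(6 - 3) + 2/2)*0)**2 = (155 + (0/(6 - 3) + 2/2)*0)**2 = (155 + (0/3 + 2*(1/2))*0)**2 = (155 + (0*(1/3) + 1)*0)**2 = (155 + (0 + 1)*0)**2 = (155 + 1*0)**2 = (155 + 0)**2 = 155**2 = 24025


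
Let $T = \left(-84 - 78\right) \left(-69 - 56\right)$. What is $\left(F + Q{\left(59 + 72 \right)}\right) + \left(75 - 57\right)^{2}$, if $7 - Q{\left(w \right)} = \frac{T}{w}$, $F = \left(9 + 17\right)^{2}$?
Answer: $\frac{111667}{131} \approx 852.42$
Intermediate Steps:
$F = 676$ ($F = 26^{2} = 676$)
$T = 20250$ ($T = \left(-162\right) \left(-125\right) = 20250$)
$Q{\left(w \right)} = 7 - \frac{20250}{w}$
$\left(F + Q{\left(59 + 72 \right)}\right) + \left(75 - 57\right)^{2} = \left(676 + \left(7 - \frac{20250}{59 + 72}\right)\right) + \left(75 - 57\right)^{2} = \left(676 + \left(7 - \frac{20250}{131}\right)\right) + 18^{2} = \left(676 + \left(7 - \frac{20250}{131}\right)\right) + 324 = \left(676 - \frac{19333}{131}\right) + 324 = \frac{69223}{131} + 324 = \frac{111667}{131}$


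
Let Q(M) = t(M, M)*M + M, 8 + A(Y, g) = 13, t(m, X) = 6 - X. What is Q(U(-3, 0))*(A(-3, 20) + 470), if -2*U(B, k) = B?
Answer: 15675/4 ≈ 3918.8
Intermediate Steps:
U(B, k) = -B/2
A(Y, g) = 5 (A(Y, g) = -8 + 13 = 5)
Q(M) = M + M*(6 - M) (Q(M) = (6 - M)*M + M = M*(6 - M) + M = M + M*(6 - M))
Q(U(-3, 0))*(A(-3, 20) + 470) = ((-½*(-3))*(7 - (-1)*(-3)/2))*(5 + 470) = (3*(7 - 1*3/2)/2)*475 = (3*(7 - 3/2)/2)*475 = ((3/2)*(11/2))*475 = (33/4)*475 = 15675/4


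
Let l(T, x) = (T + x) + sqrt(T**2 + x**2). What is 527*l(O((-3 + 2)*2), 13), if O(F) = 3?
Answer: 8432 + 527*sqrt(178) ≈ 15463.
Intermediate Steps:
l(T, x) = T + x + sqrt(T**2 + x**2)
527*l(O((-3 + 2)*2), 13) = 527*(3 + 13 + sqrt(3**2 + 13**2)) = 527*(3 + 13 + sqrt(9 + 169)) = 527*(3 + 13 + sqrt(178)) = 527*(16 + sqrt(178)) = 8432 + 527*sqrt(178)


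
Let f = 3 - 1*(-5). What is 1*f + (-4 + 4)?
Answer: 8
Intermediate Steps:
f = 8 (f = 3 + 5 = 8)
1*f + (-4 + 4) = 1*8 + (-4 + 4) = 8 + 0 = 8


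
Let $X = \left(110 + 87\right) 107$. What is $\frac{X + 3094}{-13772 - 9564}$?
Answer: $- \frac{24173}{23336} \approx -1.0359$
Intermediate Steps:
$X = 21079$ ($X = 197 \cdot 107 = 21079$)
$\frac{X + 3094}{-13772 - 9564} = \frac{21079 + 3094}{-13772 - 9564} = \frac{24173}{-23336} = 24173 \left(- \frac{1}{23336}\right) = - \frac{24173}{23336}$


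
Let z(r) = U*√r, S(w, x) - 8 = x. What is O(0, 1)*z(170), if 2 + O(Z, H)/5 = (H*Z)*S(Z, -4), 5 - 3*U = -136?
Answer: -470*√170 ≈ -6128.0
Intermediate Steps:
U = 47 (U = 5/3 - ⅓*(-136) = 5/3 + 136/3 = 47)
S(w, x) = 8 + x
z(r) = 47*√r
O(Z, H) = -10 + 20*H*Z (O(Z, H) = -10 + 5*((H*Z)*(8 - 4)) = -10 + 5*((H*Z)*4) = -10 + 5*(4*H*Z) = -10 + 20*H*Z)
O(0, 1)*z(170) = (-10 + 20*1*0)*(47*√170) = (-10 + 0)*(47*√170) = -470*√170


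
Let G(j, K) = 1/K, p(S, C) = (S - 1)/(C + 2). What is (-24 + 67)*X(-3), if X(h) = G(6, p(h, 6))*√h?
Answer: -86*I*√3 ≈ -148.96*I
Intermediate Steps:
p(S, C) = (-1 + S)/(2 + C)
X(h) = √h/(-⅛ + h/8) (X(h) = √h/(((-1 + h)/(2 + 6))) = √h/(((-1 + h)/8)) = √h/(-⅛ + h/8))
(-24 + 67)*X(-3) = (-24 + 67)*(8*√(-3)/(-1 - 3)) = 43*(8*(I*√3)/(-4)) = 43*(8*(I*√3)*(-¼)) = 43*(-2*I*√3) = -86*I*√3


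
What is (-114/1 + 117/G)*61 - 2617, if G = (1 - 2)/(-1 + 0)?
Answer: -2434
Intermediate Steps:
G = 1 (G = -1/(-1) = -1*(-1) = 1)
(-114/1 + 117/G)*61 - 2617 = (-114/1 + 117/1)*61 - 2617 = (-114*1 + 117*1)*61 - 2617 = (-114 + 117)*61 - 2617 = 3*61 - 2617 = 183 - 2617 = -2434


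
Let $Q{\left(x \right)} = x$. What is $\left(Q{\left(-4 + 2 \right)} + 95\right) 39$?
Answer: $3627$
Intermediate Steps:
$\left(Q{\left(-4 + 2 \right)} + 95\right) 39 = \left(\left(-4 + 2\right) + 95\right) 39 = \left(-2 + 95\right) 39 = 93 \cdot 39 = 3627$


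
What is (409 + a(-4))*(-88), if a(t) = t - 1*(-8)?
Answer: -36344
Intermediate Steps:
a(t) = 8 + t (a(t) = t + 8 = 8 + t)
(409 + a(-4))*(-88) = (409 + (8 - 4))*(-88) = (409 + 4)*(-88) = 413*(-88) = -36344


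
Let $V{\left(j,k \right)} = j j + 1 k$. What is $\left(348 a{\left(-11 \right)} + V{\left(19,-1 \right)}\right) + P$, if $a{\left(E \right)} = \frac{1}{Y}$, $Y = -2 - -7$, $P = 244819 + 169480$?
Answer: $\frac{2073643}{5} \approx 4.1473 \cdot 10^{5}$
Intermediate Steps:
$P = 414299$
$V{\left(j,k \right)} = k + j^{2}$ ($V{\left(j,k \right)} = j^{2} + k = k + j^{2}$)
$Y = 5$ ($Y = -2 + 7 = 5$)
$a{\left(E \right)} = \frac{1}{5}$
$\left(348 a{\left(-11 \right)} + V{\left(19,-1 \right)}\right) + P = \left(348 \cdot \frac{1}{5} - \left(1 - 19^{2}\right)\right) + 414299 = \left(\frac{348}{5} + \left(-1 + 361\right)\right) + 414299 = \left(\frac{348}{5} + 360\right) + 414299 = \frac{2148}{5} + 414299 = \frac{2073643}{5}$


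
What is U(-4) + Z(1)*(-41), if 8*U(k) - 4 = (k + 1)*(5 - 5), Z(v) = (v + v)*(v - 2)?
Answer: 165/2 ≈ 82.500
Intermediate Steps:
Z(v) = 2*v*(-2 + v) (Z(v) = (2*v)*(-2 + v) = 2*v*(-2 + v))
U(k) = 1/2 (U(k) = 1/2 + ((k + 1)*(5 - 5))/8 = 1/2 + ((1 + k)*0)/8 = 1/2 + (1/8)*0 = 1/2 + 0 = 1/2)
U(-4) + Z(1)*(-41) = 1/2 + (2*1*(-2 + 1))*(-41) = 1/2 + (2*1*(-1))*(-41) = 1/2 - 2*(-41) = 1/2 + 82 = 165/2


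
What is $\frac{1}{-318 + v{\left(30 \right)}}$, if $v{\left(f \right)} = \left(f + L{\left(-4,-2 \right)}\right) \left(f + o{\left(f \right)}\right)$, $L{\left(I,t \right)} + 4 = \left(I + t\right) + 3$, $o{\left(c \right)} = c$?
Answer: $\frac{1}{1062} \approx 0.00094162$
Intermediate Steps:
$L{\left(I,t \right)} = -1 + I + t$ ($L{\left(I,t \right)} = -4 + \left(\left(I + t\right) + 3\right) = -4 + \left(3 + I + t\right) = -1 + I + t$)
$v{\left(f \right)} = 2 f \left(-7 + f\right)$ ($v{\left(f \right)} = \left(f - 7\right) \left(f + f\right) = \left(f - 7\right) 2 f = \left(-7 + f\right) 2 f = 2 f \left(-7 + f\right)$)
$\frac{1}{-318 + v{\left(30 \right)}} = \frac{1}{-318 + 2 \cdot 30 \left(-7 + 30\right)} = \frac{1}{-318 + 2 \cdot 30 \cdot 23} = \frac{1}{-318 + 1380} = \frac{1}{1062}$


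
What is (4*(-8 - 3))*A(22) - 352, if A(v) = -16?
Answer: 352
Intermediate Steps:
(4*(-8 - 3))*A(22) - 352 = (4*(-8 - 3))*(-16) - 352 = (4*(-11))*(-16) - 352 = -44*(-16) - 352 = 704 - 352 = 352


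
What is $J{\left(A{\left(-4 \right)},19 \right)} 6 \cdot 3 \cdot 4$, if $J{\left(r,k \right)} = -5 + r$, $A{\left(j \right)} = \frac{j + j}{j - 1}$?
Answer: $- \frac{1224}{5} \approx -244.8$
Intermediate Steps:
$A{\left(j \right)} = \frac{2 j}{-1 + j}$
$J{\left(A{\left(-4 \right)},19 \right)} 6 \cdot 3 \cdot 4 = \left(-5 + 2 \left(-4\right) \frac{1}{-1 - 4}\right) 6 \cdot 3 \cdot 4 = \left(-5 + 2 \left(-4\right) \frac{1}{-5}\right) 18 \cdot 4 = \left(-5 + 2 \left(-4\right) \left(- \frac{1}{5}\right)\right) 72 = \left(-5 + \frac{8}{5}\right) 72 = \left(- \frac{17}{5}\right) 72 = - \frac{1224}{5}$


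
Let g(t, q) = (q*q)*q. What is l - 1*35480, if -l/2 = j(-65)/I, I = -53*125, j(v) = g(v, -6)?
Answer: -235055432/6625 ≈ -35480.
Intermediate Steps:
g(t, q) = q³ (g(t, q) = q²*q = q³)
j(v) = -216 (j(v) = (-6)³ = -216)
I = -6625
l = -432/6625 (l = -(-432)/(-6625) = -(-432)*(-1)/6625 = -2*216/6625 = -432/6625 ≈ -0.065207)
l - 1*35480 = -432/6625 - 1*35480 = -432/6625 - 35480 = -235055432/6625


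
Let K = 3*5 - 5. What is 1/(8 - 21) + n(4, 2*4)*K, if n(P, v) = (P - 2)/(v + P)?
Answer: 62/39 ≈ 1.5897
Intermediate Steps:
K = 10 (K = 15 - 5 = 10)
n(P, v) = (-2 + P)/(P + v)
1/(8 - 21) + n(4, 2*4)*K = 1/(8 - 21) + ((-2 + 4)/(4 + 2*4))*10 = 1/(-13) + (2/(4 + 8))*10 = -1/13 + (2/12)*10 = -1/13 + ((1/12)*2)*10 = -1/13 + (1/6)*10 = -1/13 + 5/3 = 62/39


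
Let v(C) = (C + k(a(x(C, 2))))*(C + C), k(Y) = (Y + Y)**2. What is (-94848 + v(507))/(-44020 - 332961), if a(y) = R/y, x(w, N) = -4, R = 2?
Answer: -420264/376981 ≈ -1.1148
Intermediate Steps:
a(y) = 2/y
k(Y) = 4*Y**2 (k(Y) = (2*Y)**2 = 4*Y**2)
v(C) = 2*C*(1 + C) (v(C) = (C + 4*(2/(-4))**2)*(C + C) = (C + 4*(2*(-1/4))**2)*(2*C) = (C + 4*(-1/2)**2)*(2*C) = (C + 4*(1/4))*(2*C) = (C + 1)*(2*C) = (1 + C)*(2*C) = 2*C*(1 + C))
(-94848 + v(507))/(-44020 - 332961) = (-94848 + 2*507*(1 + 507))/(-44020 - 332961) = (-94848 + 2*507*508)/(-376981) = (-94848 + 515112)*(-1/376981) = 420264*(-1/376981) = -420264/376981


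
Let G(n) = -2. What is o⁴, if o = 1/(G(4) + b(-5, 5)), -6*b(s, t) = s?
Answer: 1296/2401 ≈ 0.53977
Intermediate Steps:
b(s, t) = -s/6
o = -6/7 (o = 1/(-2 - ⅙*(-5)) = 1/(-2 + ⅚) = 1/(-7/6) = -6/7 ≈ -0.85714)
o⁴ = (-6/7)⁴ = 1296/2401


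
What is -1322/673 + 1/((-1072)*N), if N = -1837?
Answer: -2603366335/1325314672 ≈ -1.9643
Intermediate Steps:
-1322/673 + 1/((-1072)*N) = -1322/673 + 1/(-1072*(-1837)) = -1322*1/673 - 1/1072*(-1/1837) = -1322/673 + 1/1969264 = -2603366335/1325314672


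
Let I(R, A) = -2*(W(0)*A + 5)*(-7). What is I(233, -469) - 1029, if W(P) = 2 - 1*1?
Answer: -7525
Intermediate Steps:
W(P) = 1 (W(P) = 2 - 1 = 1)
I(R, A) = 70 + 14*A (I(R, A) = -2*(1*A + 5)*(-7) = -2*(A + 5)*(-7) = -2*(5 + A)*(-7) = (-10 - 2*A)*(-7) = 70 + 14*A)
I(233, -469) - 1029 = (70 + 14*(-469)) - 1029 = (70 - 6566) - 1029 = -6496 - 1029 = -7525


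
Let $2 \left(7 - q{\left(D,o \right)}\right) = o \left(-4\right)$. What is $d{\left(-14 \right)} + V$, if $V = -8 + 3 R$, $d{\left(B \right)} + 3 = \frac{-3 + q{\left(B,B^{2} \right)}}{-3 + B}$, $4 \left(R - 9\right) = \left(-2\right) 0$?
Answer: $- \frac{124}{17} \approx -7.2941$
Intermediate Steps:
$R = 9$ ($R = 9 + \frac{\left(-2\right) 0}{4} = 9 + \frac{1}{4} \cdot 0 = 9 + 0 = 9$)
$q{\left(D,o \right)} = 7 + 2 o$ ($q{\left(D,o \right)} = 7 - \frac{o \left(-4\right)}{2} = 7 - \frac{\left(-4\right) o}{2} = 7 + 2 o$)
$d{\left(B \right)} = -3 + \frac{4 + 2 B^{2}}{-3 + B}$ ($d{\left(B \right)} = -3 + \frac{-3 + \left(7 + 2 B^{2}\right)}{-3 + B} = -3 + \frac{4 + 2 B^{2}}{-3 + B}$)
$V = 19$ ($V = -8 + 3 \cdot 9 = -8 + 27 = 19$)
$d{\left(-14 \right)} + V = \frac{13 - -42 + 2 \left(-14\right)^{2}}{-3 - 14} + 19 = \frac{13 + 42 + 2 \cdot 196}{-17} + 19 = - \frac{13 + 42 + 392}{17} + 19 = \left(- \frac{1}{17}\right) 447 + 19 = - \frac{447}{17} + 19 = - \frac{124}{17}$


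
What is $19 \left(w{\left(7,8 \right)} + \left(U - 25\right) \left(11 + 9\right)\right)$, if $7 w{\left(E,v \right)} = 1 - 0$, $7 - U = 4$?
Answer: $- \frac{58501}{7} \approx -8357.3$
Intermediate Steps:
$U = 3$ ($U = 7 - 4 = 3$)
$w{\left(E,v \right)} = \frac{1}{7}$ ($w{\left(E,v \right)} = \frac{1 - 0}{7} = \frac{1 + 0}{7} = \frac{1}{7} \cdot 1 = \frac{1}{7}$)
$19 \left(w{\left(7,8 \right)} + \left(U - 25\right) \left(11 + 9\right)\right) = 19 \left(\frac{1}{7} + \left(3 - 25\right) \left(11 + 9\right)\right) = 19 \left(\frac{1}{7} - 440\right) = 19 \left(- \frac{3079}{7}\right) = - \frac{58501}{7}$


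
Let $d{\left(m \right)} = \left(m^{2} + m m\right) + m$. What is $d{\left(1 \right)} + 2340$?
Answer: $2343$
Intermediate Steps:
$d{\left(m \right)} = m + 2 m^{2}$ ($d{\left(m \right)} = \left(m^{2} + m^{2}\right) + m = 2 m^{2} + m = m + 2 m^{2}$)
$d{\left(1 \right)} + 2340 = 1 \left(1 + 2 \cdot 1\right) + 2340 = 1 \left(1 + 2\right) + 2340 = 1 \cdot 3 + 2340 = 3 + 2340 = 2343$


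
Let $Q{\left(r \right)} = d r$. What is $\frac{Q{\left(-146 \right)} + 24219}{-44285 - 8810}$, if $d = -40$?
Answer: $- \frac{30059}{53095} \approx -0.56614$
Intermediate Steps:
$Q{\left(r \right)} = - 40 r$
$\frac{Q{\left(-146 \right)} + 24219}{-44285 - 8810} = \frac{\left(-40\right) \left(-146\right) + 24219}{-44285 - 8810} = \frac{5840 + 24219}{-53095} = 30059 \left(- \frac{1}{53095}\right) = - \frac{30059}{53095}$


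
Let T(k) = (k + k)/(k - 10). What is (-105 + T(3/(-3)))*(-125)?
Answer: 144125/11 ≈ 13102.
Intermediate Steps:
T(k) = 2*k/(-10 + k) (T(k) = (2*k)/(-10 + k) = 2*k/(-10 + k))
(-105 + T(3/(-3)))*(-125) = (-105 + 2*(3/(-3))/(-10 + 3/(-3)))*(-125) = (-105 + 2*(3*(-⅓))/(-10 + 3*(-⅓)))*(-125) = (-105 + 2*(-1)/(-10 - 1))*(-125) = (-105 + 2*(-1)/(-11))*(-125) = (-105 + 2*(-1)*(-1/11))*(-125) = (-105 + 2/11)*(-125) = -1153/11*(-125) = 144125/11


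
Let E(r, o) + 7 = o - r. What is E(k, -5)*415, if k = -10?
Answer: -830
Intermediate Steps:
E(r, o) = -7 + o - r (E(r, o) = -7 + (o - r) = -7 + o - r)
E(k, -5)*415 = (-7 - 5 - 1*(-10))*415 = (-7 - 5 + 10)*415 = -2*415 = -830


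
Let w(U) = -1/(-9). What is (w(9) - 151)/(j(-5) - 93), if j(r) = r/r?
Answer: 679/414 ≈ 1.6401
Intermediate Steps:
w(U) = ⅑ (w(U) = -1*(-⅑) = ⅑)
j(r) = 1
(w(9) - 151)/(j(-5) - 93) = (⅑ - 151)/(1 - 93) = -1358/9/(-92) = -1358/9*(-1/92) = 679/414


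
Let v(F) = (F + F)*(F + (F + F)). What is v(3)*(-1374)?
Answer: -74196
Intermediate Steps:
v(F) = 6*F² (v(F) = (2*F)*(F + 2*F) = (2*F)*(3*F) = 6*F²)
v(3)*(-1374) = (6*3²)*(-1374) = (6*9)*(-1374) = 54*(-1374) = -74196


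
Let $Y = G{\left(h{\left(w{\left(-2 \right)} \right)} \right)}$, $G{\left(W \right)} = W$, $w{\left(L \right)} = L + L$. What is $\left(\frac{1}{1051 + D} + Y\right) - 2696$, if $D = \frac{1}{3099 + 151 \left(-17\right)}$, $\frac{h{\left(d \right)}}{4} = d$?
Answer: $- \frac{1516368164}{559133} \approx -2712.0$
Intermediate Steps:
$w{\left(L \right)} = 2 L$
$h{\left(d \right)} = 4 d$
$D = \frac{1}{532}$ ($D = \frac{1}{3099 - 2567} = \frac{1}{532} \approx 0.0018797$)
$Y = -16$ ($Y = 4 \cdot 2 \left(-2\right) = 4 \left(-4\right) = -16$)
$\left(\frac{1}{1051 + D} + Y\right) - 2696 = \left(\frac{1}{1051 + \frac{1}{532}} - 16\right) - 2696 = \left(\frac{1}{\frac{559133}{532}} - 16\right) - 2696 = \left(\frac{532}{559133} - 16\right) - 2696 = - \frac{8945596}{559133} - 2696 = - \frac{1516368164}{559133}$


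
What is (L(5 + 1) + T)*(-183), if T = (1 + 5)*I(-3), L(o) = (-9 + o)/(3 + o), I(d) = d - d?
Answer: 61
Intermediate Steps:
I(d) = 0
L(o) = (-9 + o)/(3 + o)
T = 0 (T = (1 + 5)*0 = 6*0 = 0)
(L(5 + 1) + T)*(-183) = ((-9 + (5 + 1))/(3 + (5 + 1)) + 0)*(-183) = ((-9 + 6)/(3 + 6) + 0)*(-183) = (-3/9 + 0)*(-183) = ((1/9)*(-3) + 0)*(-183) = (-1/3 + 0)*(-183) = -1/3*(-183) = 61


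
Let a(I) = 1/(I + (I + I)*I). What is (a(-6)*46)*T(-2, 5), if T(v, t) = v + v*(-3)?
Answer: 92/33 ≈ 2.7879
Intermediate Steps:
T(v, t) = -2*v (T(v, t) = v - 3*v = -2*v)
a(I) = 1/(I + 2*I**2) (a(I) = 1/(I + (2*I)*I) = 1/(I + 2*I**2))
(a(-6)*46)*T(-2, 5) = ((1/((-6)*(1 + 2*(-6))))*46)*(-2*(-2)) = (-1/(6*(1 - 12))*46)*4 = (-1/6/(-11)*46)*4 = (-1/6*(-1/11)*46)*4 = ((1/66)*46)*4 = (23/33)*4 = 92/33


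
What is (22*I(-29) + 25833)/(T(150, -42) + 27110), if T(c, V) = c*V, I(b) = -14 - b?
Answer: 26163/20810 ≈ 1.2572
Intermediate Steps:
T(c, V) = V*c
(22*I(-29) + 25833)/(T(150, -42) + 27110) = (22*(-14 - 1*(-29)) + 25833)/(-42*150 + 27110) = (22*(-14 + 29) + 25833)/(-6300 + 27110) = (22*15 + 25833)/20810 = (330 + 25833)*(1/20810) = 26163*(1/20810) = 26163/20810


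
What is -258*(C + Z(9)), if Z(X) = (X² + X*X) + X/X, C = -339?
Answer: 45408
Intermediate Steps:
Z(X) = 1 + 2*X² (Z(X) = (X² + X²) + 1 = 2*X² + 1 = 1 + 2*X²)
-258*(C + Z(9)) = -258*(-339 + (1 + 2*9²)) = -258*(-339 + (1 + 2*81)) = -258*(-339 + (1 + 162)) = -258*(-339 + 163) = -258*(-176) = 45408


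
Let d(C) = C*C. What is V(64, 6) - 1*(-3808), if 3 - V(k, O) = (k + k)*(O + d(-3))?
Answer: 1891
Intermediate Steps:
d(C) = C²
V(k, O) = 3 - 2*k*(9 + O) (V(k, O) = 3 - (k + k)*(O + (-3)²) = 3 - 2*k*(O + 9) = 3 - 2*k*(9 + O))
V(64, 6) - 1*(-3808) = (3 - 18*64 - 2*6*64) - 1*(-3808) = (3 - 1152 - 768) + 3808 = -1917 + 3808 = 1891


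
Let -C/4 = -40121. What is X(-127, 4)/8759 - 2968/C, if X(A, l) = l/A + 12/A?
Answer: -15585614/842081501 ≈ -0.018508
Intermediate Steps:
C = 160484 (C = -4*(-40121) = 160484)
X(A, l) = 12/A + l/A
X(-127, 4)/8759 - 2968/C = ((12 + 4)/(-127))/8759 - 2968/160484 = -1/127*16*(1/8759) - 2968*1/160484 = -16/127*1/8759 - 14/757 = -16/1112393 - 14/757 = -15585614/842081501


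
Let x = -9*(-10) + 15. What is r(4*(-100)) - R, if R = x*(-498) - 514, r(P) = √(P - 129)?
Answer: 52804 + 23*I ≈ 52804.0 + 23.0*I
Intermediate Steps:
x = 105 (x = 90 + 15 = 105)
r(P) = √(-129 + P)
R = -52804 (R = 105*(-498) - 514 = -52290 - 514 = -52804)
r(4*(-100)) - R = √(-129 + 4*(-100)) - 1*(-52804) = √(-129 - 400) + 52804 = √(-529) + 52804 = 23*I + 52804 = 52804 + 23*I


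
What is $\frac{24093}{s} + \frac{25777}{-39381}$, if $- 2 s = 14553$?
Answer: $- \frac{28058587}{7075453} \approx -3.9656$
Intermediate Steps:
$s = - \frac{14553}{2}$ ($s = \left(- \frac{1}{2}\right) 14553 = - \frac{14553}{2} \approx -7276.5$)
$\frac{24093}{s} + \frac{25777}{-39381} = \frac{24093}{- \frac{14553}{2}} + \frac{25777}{-39381} = 24093 \left(- \frac{2}{14553}\right) + 25777 \left(- \frac{1}{39381}\right) = - \frac{5354}{1617} - \frac{25777}{39381} = - \frac{28058587}{7075453}$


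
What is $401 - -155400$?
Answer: $155801$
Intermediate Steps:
$401 - -155400 = 401 + 155400 = 155801$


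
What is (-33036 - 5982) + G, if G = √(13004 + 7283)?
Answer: -39018 + √20287 ≈ -38876.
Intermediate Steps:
G = √20287 ≈ 142.43
(-33036 - 5982) + G = (-33036 - 5982) + √20287 = -39018 + √20287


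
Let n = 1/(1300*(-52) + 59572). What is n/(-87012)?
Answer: 1/698532336 ≈ 1.4316e-9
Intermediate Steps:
n = -1/8028 (n = 1/(-67600 + 59572) = 1/(-8028) = -1/8028 ≈ -0.00012456)
n/(-87012) = -1/8028/(-87012) = -1/8028*(-1/87012) = 1/698532336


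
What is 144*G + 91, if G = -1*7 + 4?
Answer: -341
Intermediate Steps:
G = -3 (G = -7 + 4 = -3)
144*G + 91 = 144*(-3) + 91 = -432 + 91 = -341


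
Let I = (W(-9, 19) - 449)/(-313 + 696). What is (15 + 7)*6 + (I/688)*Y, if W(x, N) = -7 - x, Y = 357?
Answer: 34622949/263504 ≈ 131.39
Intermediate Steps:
I = -447/383 (I = ((-7 - 1*(-9)) - 449)/(-313 + 696) = ((-7 + 9) - 449)/383 = (2 - 449)*(1/383) = -447*1/383 = -447/383 ≈ -1.1671)
(15 + 7)*6 + (I/688)*Y = (15 + 7)*6 - 447/383/688*357 = 22*6 - 447/383*1/688*357 = 132 - 447/263504*357 = 132 - 159579/263504 = 34622949/263504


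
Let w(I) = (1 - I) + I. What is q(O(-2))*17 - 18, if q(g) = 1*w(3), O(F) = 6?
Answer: -1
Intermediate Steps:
w(I) = 1
q(g) = 1 (q(g) = 1*1 = 1)
q(O(-2))*17 - 18 = 1*17 - 18 = 17 - 18 = -1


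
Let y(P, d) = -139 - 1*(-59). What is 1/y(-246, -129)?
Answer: -1/80 ≈ -0.012500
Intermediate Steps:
y(P, d) = -80 (y(P, d) = -139 + 59 = -80)
1/y(-246, -129) = 1/(-80) = -1/80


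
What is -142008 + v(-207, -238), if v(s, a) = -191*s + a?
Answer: -102709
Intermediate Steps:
v(s, a) = a - 191*s
-142008 + v(-207, -238) = -142008 + (-238 - 191*(-207)) = -142008 + (-238 + 39537) = -142008 + 39299 = -102709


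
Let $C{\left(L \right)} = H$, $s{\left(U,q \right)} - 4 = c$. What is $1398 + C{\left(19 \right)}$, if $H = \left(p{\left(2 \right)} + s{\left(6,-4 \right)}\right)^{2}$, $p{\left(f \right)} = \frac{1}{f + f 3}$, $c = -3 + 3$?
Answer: $\frac{90561}{64} \approx 1415.0$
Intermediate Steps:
$c = 0$
$s{\left(U,q \right)} = 4$ ($s{\left(U,q \right)} = 4 + 0 = 4$)
$p{\left(f \right)} = \frac{1}{4 f}$ ($p{\left(f \right)} = \frac{1}{f + 3 f} = \frac{1}{4 f}$)
$H = \frac{1089}{64}$ ($H = \left(\frac{1}{4 \cdot 2} + 4\right)^{2} = \left(\frac{1}{4} \cdot \frac{1}{2} + 4\right)^{2} = \left(\frac{1}{8} + 4\right)^{2} = \left(\frac{33}{8}\right)^{2} = \frac{1089}{64} \approx 17.016$)
$C{\left(L \right)} = \frac{1089}{64}$
$1398 + C{\left(19 \right)} = 1398 + \frac{1089}{64} = \frac{90561}{64}$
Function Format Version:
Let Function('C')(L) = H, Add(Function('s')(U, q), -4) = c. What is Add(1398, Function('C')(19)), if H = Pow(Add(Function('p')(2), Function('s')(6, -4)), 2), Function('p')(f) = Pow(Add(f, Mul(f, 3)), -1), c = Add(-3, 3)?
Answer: Rational(90561, 64) ≈ 1415.0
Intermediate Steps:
c = 0
Function('s')(U, q) = 4 (Function('s')(U, q) = Add(4, 0) = 4)
Function('p')(f) = Mul(Rational(1, 4), Pow(f, -1)) (Function('p')(f) = Pow(Add(f, Mul(3, f)), -1) = Pow(Mul(4, f), -1) = Mul(Rational(1, 4), Pow(f, -1)))
H = Rational(1089, 64) (H = Pow(Add(Mul(Rational(1, 4), Pow(2, -1)), 4), 2) = Pow(Add(Mul(Rational(1, 4), Rational(1, 2)), 4), 2) = Pow(Add(Rational(1, 8), 4), 2) = Pow(Rational(33, 8), 2) = Rational(1089, 64) ≈ 17.016)
Function('C')(L) = Rational(1089, 64)
Add(1398, Function('C')(19)) = Add(1398, Rational(1089, 64)) = Rational(90561, 64)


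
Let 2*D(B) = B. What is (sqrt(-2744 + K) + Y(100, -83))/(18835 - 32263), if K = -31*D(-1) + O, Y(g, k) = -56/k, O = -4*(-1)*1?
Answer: -14/278631 - I*sqrt(10898)/26856 ≈ -5.0246e-5 - 0.0038872*I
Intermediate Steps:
O = 4 (O = 4*1 = 4)
D(B) = B/2
K = 39/2 (K = -31*(-1)/2 + 4 = -31*(-1/2) + 4 = 31/2 + 4 = 39/2 ≈ 19.500)
(sqrt(-2744 + K) + Y(100, -83))/(18835 - 32263) = (sqrt(-2744 + 39/2) - 56/(-83))/(18835 - 32263) = (sqrt(-5449/2) - 56*(-1/83))/(-13428) = (I*sqrt(10898)/2 + 56/83)*(-1/13428) = (56/83 + I*sqrt(10898)/2)*(-1/13428) = -14/278631 - I*sqrt(10898)/26856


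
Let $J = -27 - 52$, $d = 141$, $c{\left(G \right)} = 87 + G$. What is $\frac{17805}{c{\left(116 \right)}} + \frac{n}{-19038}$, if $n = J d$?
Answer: $\frac{113744269}{1288238} \approx 88.294$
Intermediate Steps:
$J = -79$
$n = -11139$ ($n = \left(-79\right) 141 = -11139$)
$\frac{17805}{c{\left(116 \right)}} + \frac{n}{-19038} = \frac{17805}{87 + 116} - \frac{11139}{-19038} = \frac{17805}{203} - - \frac{3713}{6346} = 17805 \cdot \frac{1}{203} + \frac{3713}{6346} = \frac{17805}{203} + \frac{3713}{6346} = \frac{113744269}{1288238}$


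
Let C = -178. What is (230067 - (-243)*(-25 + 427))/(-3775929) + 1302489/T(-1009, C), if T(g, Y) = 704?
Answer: 1639291749723/886084672 ≈ 1850.0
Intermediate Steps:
(230067 - (-243)*(-25 + 427))/(-3775929) + 1302489/T(-1009, C) = (230067 - (-243)*(-25 + 427))/(-3775929) + 1302489/704 = (230067 - (-243)*402)*(-1/3775929) + 1302489*(1/704) = (230067 - 1*(-97686))*(-1/3775929) + 1302489/704 = (230067 + 97686)*(-1/3775929) + 1302489/704 = 327753*(-1/3775929) + 1302489/704 = -109251/1258643 + 1302489/704 = 1639291749723/886084672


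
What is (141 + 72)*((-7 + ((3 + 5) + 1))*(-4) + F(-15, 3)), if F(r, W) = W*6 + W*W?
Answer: 4047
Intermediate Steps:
F(r, W) = W² + 6*W (F(r, W) = 6*W + W² = W² + 6*W)
(141 + 72)*((-7 + ((3 + 5) + 1))*(-4) + F(-15, 3)) = (141 + 72)*((-7 + ((3 + 5) + 1))*(-4) + 3*(6 + 3)) = 213*((-7 + (8 + 1))*(-4) + 3*9) = 213*((-7 + 9)*(-4) + 27) = 213*(2*(-4) + 27) = 213*(-8 + 27) = 213*19 = 4047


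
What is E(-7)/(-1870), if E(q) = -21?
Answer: 21/1870 ≈ 0.011230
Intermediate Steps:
E(-7)/(-1870) = -21/(-1870) = -21*(-1/1870) = 21/1870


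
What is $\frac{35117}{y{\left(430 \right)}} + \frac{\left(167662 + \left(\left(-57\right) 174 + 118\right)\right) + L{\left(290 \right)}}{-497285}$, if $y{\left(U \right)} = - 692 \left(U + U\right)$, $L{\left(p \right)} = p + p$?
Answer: $- \frac{22351032077}{59188849840} \approx -0.37762$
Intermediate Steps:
$L{\left(p \right)} = 2 p$
$y{\left(U \right)} = - 1384 U$ ($y{\left(U \right)} = - 692 \cdot 2 U = - 1384 U$)
$\frac{35117}{y{\left(430 \right)}} + \frac{\left(167662 + \left(\left(-57\right) 174 + 118\right)\right) + L{\left(290 \right)}}{-497285} = \frac{35117}{\left(-1384\right) 430} + \frac{\left(167662 + \left(\left(-57\right) 174 + 118\right)\right) + 2 \cdot 290}{-497285} = \frac{35117}{-595120} + \left(\left(167662 + \left(-9918 + 118\right)\right) + 580\right) \left(- \frac{1}{497285}\right) = 35117 \left(- \frac{1}{595120}\right) + \left(\left(167662 - 9800\right) + 580\right) \left(- \frac{1}{497285}\right) = - \frac{35117}{595120} + \left(157862 + 580\right) \left(- \frac{1}{497285}\right) = - \frac{35117}{595120} + 158442 \left(- \frac{1}{497285}\right) = - \frac{35117}{595120} - \frac{158442}{497285} = - \frac{22351032077}{59188849840}$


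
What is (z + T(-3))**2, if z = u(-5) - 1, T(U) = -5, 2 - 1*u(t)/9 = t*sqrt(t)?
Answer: -9981 + 1080*I*sqrt(5) ≈ -9981.0 + 2415.0*I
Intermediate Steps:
u(t) = 18 - 9*t**(3/2) (u(t) = 18 - 9*t*sqrt(t) = 18 - 9*t**(3/2))
z = 17 + 45*I*sqrt(5) (z = (18 - (-45)*I*sqrt(5)) - 1 = (18 + 45*I*sqrt(5)) - 1 = 17 + 45*I*sqrt(5) ≈ 17.0 + 100.62*I)
(z + T(-3))**2 = ((17 + 45*I*sqrt(5)) - 5)**2 = (12 + 45*I*sqrt(5))**2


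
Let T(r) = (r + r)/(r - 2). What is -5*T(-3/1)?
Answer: -6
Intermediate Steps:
T(r) = 2*r/(-2 + r) (T(r) = (2*r)/(-2 + r) = 2*r/(-2 + r))
-5*T(-3/1) = -10*(-3/1)/(-2 - 3/1) = -10*(-3*1)/(-2 - 3*1) = -10*(-3)/(-2 - 3) = -10*(-3)/(-5) = -10*(-3)*(-1)/5 = -5*6/5 = -6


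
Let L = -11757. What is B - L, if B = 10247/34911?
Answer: 410458874/34911 ≈ 11757.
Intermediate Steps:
B = 10247/34911 (B = 10247*(1/34911) = 10247/34911 ≈ 0.29352)
B - L = 10247/34911 - 1*(-11757) = 10247/34911 + 11757 = 410458874/34911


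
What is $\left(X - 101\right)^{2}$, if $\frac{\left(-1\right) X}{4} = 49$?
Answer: $88209$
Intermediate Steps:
$X = -196$ ($X = \left(-4\right) 49 = -196$)
$\left(X - 101\right)^{2} = \left(-196 - 101\right)^{2} = \left(-297\right)^{2} = 88209$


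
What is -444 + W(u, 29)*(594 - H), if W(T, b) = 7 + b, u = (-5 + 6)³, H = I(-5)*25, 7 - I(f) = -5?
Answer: 10140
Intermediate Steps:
I(f) = 12 (I(f) = 7 - 1*(-5) = 7 + 5 = 12)
H = 300 (H = 12*25 = 300)
u = 1 (u = 1³ = 1)
-444 + W(u, 29)*(594 - H) = -444 + (7 + 29)*(594 - 1*300) = -444 + 36*(594 - 300) = -444 + 36*294 = -444 + 10584 = 10140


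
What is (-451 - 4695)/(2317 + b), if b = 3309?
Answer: -2573/2813 ≈ -0.91468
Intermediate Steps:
(-451 - 4695)/(2317 + b) = (-451 - 4695)/(2317 + 3309) = -5146/5626 = -5146*1/5626 = -2573/2813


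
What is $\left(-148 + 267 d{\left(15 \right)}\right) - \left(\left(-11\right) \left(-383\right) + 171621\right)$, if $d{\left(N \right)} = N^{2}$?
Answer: $-115907$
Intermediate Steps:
$\left(-148 + 267 d{\left(15 \right)}\right) - \left(\left(-11\right) \left(-383\right) + 171621\right) = \left(-148 + 267 \cdot 15^{2}\right) - \left(\left(-11\right) \left(-383\right) + 171621\right) = \left(-148 + 267 \cdot 225\right) - \left(4213 + 171621\right) = \left(-148 + 60075\right) - 175834 = 59927 - 175834 = -115907$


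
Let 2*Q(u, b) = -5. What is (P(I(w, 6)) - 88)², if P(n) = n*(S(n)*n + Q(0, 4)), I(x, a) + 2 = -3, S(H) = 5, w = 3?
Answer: 9801/4 ≈ 2450.3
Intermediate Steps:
Q(u, b) = -5/2 (Q(u, b) = (½)*(-5) = -5/2)
I(x, a) = -5 (I(x, a) = -2 - 3 = -5)
P(n) = n*(-5/2 + 5*n) (P(n) = n*(5*n - 5/2) = n*(-5/2 + 5*n))
(P(I(w, 6)) - 88)² = ((5/2)*(-5)*(-1 + 2*(-5)) - 88)² = ((5/2)*(-5)*(-1 - 10) - 88)² = ((5/2)*(-5)*(-11) - 88)² = (275/2 - 88)² = (99/2)² = 9801/4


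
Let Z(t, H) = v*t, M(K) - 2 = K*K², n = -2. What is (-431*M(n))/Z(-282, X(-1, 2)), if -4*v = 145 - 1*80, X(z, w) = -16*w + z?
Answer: 1724/3055 ≈ 0.56432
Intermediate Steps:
X(z, w) = z - 16*w
M(K) = 2 + K³ (M(K) = 2 + K*K² = 2 + K³)
v = -65/4 (v = -(145 - 1*80)/4 = -(145 - 80)/4 = -¼*65 = -65/4 ≈ -16.250)
Z(t, H) = -65*t/4
(-431*M(n))/Z(-282, X(-1, 2)) = (-431*(2 + (-2)³))/((-65/4*(-282))) = (-431*(2 - 8))/(9165/2) = -431*(-6)*(2/9165) = 2586*(2/9165) = 1724/3055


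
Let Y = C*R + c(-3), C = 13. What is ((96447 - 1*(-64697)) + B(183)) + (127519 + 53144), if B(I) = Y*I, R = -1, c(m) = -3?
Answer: 338879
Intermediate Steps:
Y = -16 (Y = 13*(-1) - 3 = -13 - 3 = -16)
B(I) = -16*I
((96447 - 1*(-64697)) + B(183)) + (127519 + 53144) = ((96447 - 1*(-64697)) - 16*183) + (127519 + 53144) = ((96447 + 64697) - 2928) + 180663 = (161144 - 2928) + 180663 = 158216 + 180663 = 338879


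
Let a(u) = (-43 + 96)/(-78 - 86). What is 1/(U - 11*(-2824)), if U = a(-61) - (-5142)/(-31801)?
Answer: 5215364/162007538555 ≈ 3.2192e-5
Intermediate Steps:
a(u) = -53/164 (a(u) = 53/(-164) = 53*(-1/164) = -53/164)
U = -2528741/5215364 (U = -53/164 - (-5142)/(-31801) = -53/164 - (-5142)*(-1)/31801 = -53/164 - 1*5142/31801 = -53/164 - 5142/31801 = -2528741/5215364 ≈ -0.48486)
1/(U - 11*(-2824)) = 1/(-2528741/5215364 - 11*(-2824)) = 1/(-2528741/5215364 + 31064) = 1/(162007538555/5215364) = 5215364/162007538555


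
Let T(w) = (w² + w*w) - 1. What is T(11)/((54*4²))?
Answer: 241/864 ≈ 0.27893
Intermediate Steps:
T(w) = -1 + 2*w² (T(w) = (w² + w²) - 1 = 2*w² - 1 = -1 + 2*w²)
T(11)/((54*4²)) = (-1 + 2*11²)/((54*4²)) = (-1 + 2*121)/((54*16)) = (-1 + 242)/864 = 241*(1/864) = 241/864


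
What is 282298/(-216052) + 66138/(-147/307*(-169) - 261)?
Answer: -91716780118/248837891 ≈ -368.58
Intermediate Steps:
282298/(-216052) + 66138/(-147/307*(-169) - 261) = 282298*(-1/216052) + 66138/(-147*1/307*(-169) - 261) = -141149/108026 + 66138/(-147/307*(-169) - 261) = -141149/108026 + 66138/(24843/307 - 261) = -141149/108026 + 66138/(-55284/307) = -141149/108026 + 66138*(-307/55284) = -141149/108026 - 3384061/9214 = -91716780118/248837891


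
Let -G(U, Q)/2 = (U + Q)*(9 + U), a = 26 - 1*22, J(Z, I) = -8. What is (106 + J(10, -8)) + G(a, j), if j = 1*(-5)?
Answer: 124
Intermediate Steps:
a = 4 (a = 26 - 22 = 4)
j = -5
G(U, Q) = -2*(9 + U)*(Q + U) (G(U, Q) = -2*(U + Q)*(9 + U) = -2*(Q + U)*(9 + U) = -2*(9 + U)*(Q + U))
(106 + J(10, -8)) + G(a, j) = (106 - 8) + (-18*(-5) - 18*4 - 2*4² - 2*(-5)*4) = 98 + (90 - 72 - 2*16 + 40) = 98 + (90 - 72 - 32 + 40) = 98 + 26 = 124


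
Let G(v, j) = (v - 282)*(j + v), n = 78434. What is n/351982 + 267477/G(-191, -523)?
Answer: 2872285161/2830287262 ≈ 1.0148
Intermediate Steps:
G(v, j) = (-282 + v)*(j + v)
n/351982 + 267477/G(-191, -523) = 78434/351982 + 267477/((-191)² - 282*(-523) - 282*(-191) - 523*(-191)) = 78434*(1/351982) + 267477/(36481 + 147486 + 53862 + 99893) = 39217/175991 + 267477/337722 = 39217/175991 + 267477*(1/337722) = 39217/175991 + 12737/16082 = 2872285161/2830287262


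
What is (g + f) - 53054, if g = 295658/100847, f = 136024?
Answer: 8367571248/100847 ≈ 82973.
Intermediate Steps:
g = 295658/100847 (g = 295658*(1/100847) = 295658/100847 ≈ 2.9317)
(g + f) - 53054 = (295658/100847 + 136024) - 53054 = 13717907986/100847 - 53054 = 8367571248/100847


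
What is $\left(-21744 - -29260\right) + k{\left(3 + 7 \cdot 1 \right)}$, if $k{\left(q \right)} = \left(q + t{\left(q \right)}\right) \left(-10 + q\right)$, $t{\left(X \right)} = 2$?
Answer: $7516$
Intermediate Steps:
$k{\left(q \right)} = \left(-10 + q\right) \left(2 + q\right)$ ($k{\left(q \right)} = \left(q + 2\right) \left(-10 + q\right) = \left(2 + q\right) \left(-10 + q\right) = \left(-10 + q\right) \left(2 + q\right)$)
$\left(-21744 - -29260\right) + k{\left(3 + 7 \cdot 1 \right)} = \left(-21744 - -29260\right) - \left(20 - \left(3 + 7 \cdot 1\right)^{2} + 8 \left(3 + 7 \cdot 1\right)\right) = \left(-21744 + 29260\right) - \left(20 - \left(3 + 7\right)^{2} + 8 \left(3 + 7\right)\right) = 7516 - \left(100 - 100\right) = 7516 - 0 = 7516 + 0 = 7516$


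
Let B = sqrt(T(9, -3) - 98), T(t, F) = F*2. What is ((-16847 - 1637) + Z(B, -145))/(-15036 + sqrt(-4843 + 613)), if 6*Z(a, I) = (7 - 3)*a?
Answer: 46320904/37680921 + 4*sqrt(3055)/113042763 - 10024*I*sqrt(26)/113042763 + 9242*I*sqrt(470)/37680921 ≈ 1.2293 + 0.0048652*I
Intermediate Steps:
T(t, F) = 2*F
B = 2*I*sqrt(26) (B = sqrt(2*(-3) - 98) = sqrt(-6 - 98) = sqrt(-104) = 2*I*sqrt(26) ≈ 10.198*I)
Z(a, I) = 2*a/3 (Z(a, I) = ((7 - 3)*a)/6 = (4*a)/6 = 2*a/3)
((-16847 - 1637) + Z(B, -145))/(-15036 + sqrt(-4843 + 613)) = ((-16847 - 1637) + 2*(2*I*sqrt(26))/3)/(-15036 + sqrt(-4843 + 613)) = (-18484 + 4*I*sqrt(26)/3)/(-15036 + sqrt(-4230)) = (-18484 + 4*I*sqrt(26)/3)/(-15036 + 3*I*sqrt(470))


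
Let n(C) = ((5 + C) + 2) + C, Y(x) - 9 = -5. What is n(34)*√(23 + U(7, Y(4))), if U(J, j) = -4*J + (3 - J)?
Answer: 225*I ≈ 225.0*I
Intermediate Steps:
Y(x) = 4 (Y(x) = 9 - 5 = 4)
U(J, j) = 3 - 5*J
n(C) = 7 + 2*C (n(C) = (7 + C) + C = 7 + 2*C)
n(34)*√(23 + U(7, Y(4))) = (7 + 2*34)*√(23 + (3 - 5*7)) = (7 + 68)*√(23 + (3 - 35)) = 75*√(23 - 32) = 75*√(-9) = 75*(3*I) = 225*I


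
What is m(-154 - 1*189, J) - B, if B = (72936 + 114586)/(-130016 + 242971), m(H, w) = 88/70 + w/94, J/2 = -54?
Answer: -11534708/7432439 ≈ -1.5519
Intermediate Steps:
J = -108 (J = 2*(-54) = -108)
m(H, w) = 44/35 + w/94 (m(H, w) = 88*(1/70) + w*(1/94) = 44/35 + w/94)
B = 187522/112955 ≈ 1.6601
m(-154 - 1*189, J) - B = (44/35 + (1/94)*(-108)) - 1*187522/112955 = (44/35 - 54/47) - 187522/112955 = 178/1645 - 187522/112955 = -11534708/7432439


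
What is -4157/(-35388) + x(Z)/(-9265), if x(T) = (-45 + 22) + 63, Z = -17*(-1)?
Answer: 7419817/65573964 ≈ 0.11315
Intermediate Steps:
Z = 17
x(T) = 40 (x(T) = -23 + 63 = 40)
-4157/(-35388) + x(Z)/(-9265) = -4157/(-35388) + 40/(-9265) = -4157*(-1/35388) + 40*(-1/9265) = 4157/35388 - 8/1853 = 7419817/65573964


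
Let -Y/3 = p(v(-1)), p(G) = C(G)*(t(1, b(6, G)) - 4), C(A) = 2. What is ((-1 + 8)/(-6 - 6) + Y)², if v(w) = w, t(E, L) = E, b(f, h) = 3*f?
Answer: 43681/144 ≈ 303.34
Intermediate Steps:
p(G) = -6 (p(G) = 2*(1 - 4) = 2*(-3) = -6)
Y = 18 (Y = -3*(-6) = 18)
((-1 + 8)/(-6 - 6) + Y)² = ((-1 + 8)/(-6 - 6) + 18)² = (7/(-12) + 18)² = (7*(-1/12) + 18)² = (-7/12 + 18)² = (209/12)² = 43681/144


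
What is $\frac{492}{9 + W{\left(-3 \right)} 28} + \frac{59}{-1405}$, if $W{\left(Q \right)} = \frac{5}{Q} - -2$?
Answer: $\frac{414107}{15455} \approx 26.794$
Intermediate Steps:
$W{\left(Q \right)} = 2 + \frac{5}{Q}$ ($W{\left(Q \right)} = \frac{5}{Q} + 2 = 2 + \frac{5}{Q}$)
$\frac{492}{9 + W{\left(-3 \right)} 28} + \frac{59}{-1405} = \frac{492}{9 + \left(2 + \frac{5}{-3}\right) 28} + \frac{59}{-1405} = \frac{492}{9 + \left(2 + 5 \left(- \frac{1}{3}\right)\right) 28} + 59 \left(- \frac{1}{1405}\right) = \frac{492}{9 + \left(2 - \frac{5}{3}\right) 28} - \frac{59}{1405} = \frac{492}{9 + \frac{1}{3} \cdot 28} - \frac{59}{1405} = \frac{492}{9 + \frac{28}{3}} - \frac{59}{1405} = \frac{492}{\frac{55}{3}} - \frac{59}{1405} = 492 \cdot \frac{3}{55} - \frac{59}{1405} = \frac{1476}{55} - \frac{59}{1405} = \frac{414107}{15455}$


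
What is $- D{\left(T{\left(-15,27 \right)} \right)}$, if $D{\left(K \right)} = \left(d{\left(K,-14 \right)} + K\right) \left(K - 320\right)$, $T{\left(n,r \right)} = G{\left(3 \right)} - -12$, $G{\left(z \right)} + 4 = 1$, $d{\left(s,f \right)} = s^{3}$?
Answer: $229518$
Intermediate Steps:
$G{\left(z \right)} = -3$ ($G{\left(z \right)} = -4 + 1 = -3$)
$T{\left(n,r \right)} = 9$ ($T{\left(n,r \right)} = -3 - -12 = -3 + 12 = 9$)
$D{\left(K \right)} = \left(-320 + K\right) \left(K + K^{3}\right)$ ($D{\left(K \right)} = \left(K^{3} + K\right) \left(K - 320\right) = \left(K + K^{3}\right) \left(-320 + K\right) = \left(-320 + K\right) \left(K + K^{3}\right)$)
$- D{\left(T{\left(-15,27 \right)} \right)} = - 9 \left(-320 + 9 + 9^{3} - 320 \cdot 9^{2}\right) = - 9 \left(-320 + 9 + 729 - 25920\right) = - 9 \left(-25502\right) = \left(-1\right) \left(-229518\right) = 229518$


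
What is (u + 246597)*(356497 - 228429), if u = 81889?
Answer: 42068545048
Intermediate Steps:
(u + 246597)*(356497 - 228429) = (81889 + 246597)*(356497 - 228429) = 328486*128068 = 42068545048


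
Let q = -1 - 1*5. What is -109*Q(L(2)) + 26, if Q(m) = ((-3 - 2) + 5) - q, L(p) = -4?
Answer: -628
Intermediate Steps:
q = -6 (q = -1 - 5 = -6)
Q(m) = 6 (Q(m) = ((-3 - 2) + 5) - 1*(-6) = (-5 + 5) + 6 = 0 + 6 = 6)
-109*Q(L(2)) + 26 = -109*6 + 26 = -654 + 26 = -628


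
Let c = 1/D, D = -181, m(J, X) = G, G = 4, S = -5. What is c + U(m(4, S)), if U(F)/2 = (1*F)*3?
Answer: 4343/181 ≈ 23.994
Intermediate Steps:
m(J, X) = 4
U(F) = 6*F (U(F) = 2*((1*F)*3) = 2*(F*3) = 2*(3*F) = 6*F)
c = -1/181 (c = 1/(-181) = -1/181 ≈ -0.0055249)
c + U(m(4, S)) = -1/181 + 6*4 = -1/181 + 24 = 4343/181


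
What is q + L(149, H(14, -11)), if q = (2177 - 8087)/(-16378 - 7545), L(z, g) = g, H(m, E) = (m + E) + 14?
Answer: 412601/23923 ≈ 17.247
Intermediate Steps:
H(m, E) = 14 + E + m (H(m, E) = (E + m) + 14 = 14 + E + m)
q = 5910/23923 (q = -5910/(-23923) = -5910*(-1/23923) = 5910/23923 ≈ 0.24704)
q + L(149, H(14, -11)) = 5910/23923 + (14 - 11 + 14) = 5910/23923 + 17 = 412601/23923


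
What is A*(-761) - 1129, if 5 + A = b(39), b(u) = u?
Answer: -27003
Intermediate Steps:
A = 34 (A = -5 + 39 = 34)
A*(-761) - 1129 = 34*(-761) - 1129 = -25874 - 1129 = -27003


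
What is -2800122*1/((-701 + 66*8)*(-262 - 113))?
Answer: -933374/21625 ≈ -43.162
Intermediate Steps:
-2800122*1/((-701 + 66*8)*(-262 - 113)) = -2800122*(-1/(375*(-701 + 528))) = -2800122/((-173*(-375))) = -2800122/64875 = -2800122*1/64875 = -933374/21625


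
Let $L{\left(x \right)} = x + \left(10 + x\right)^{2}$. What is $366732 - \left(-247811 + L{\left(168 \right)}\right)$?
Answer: $582691$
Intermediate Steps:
$366732 - \left(-247811 + L{\left(168 \right)}\right) = 366732 - \left(-247811 + \left(168 + \left(10 + 168\right)^{2}\right)\right) = 366732 - \left(-247811 + \left(168 + 178^{2}\right)\right) = 366732 - \left(-247811 + \left(168 + 31684\right)\right) = 366732 - \left(-247811 + 31852\right) = 366732 - -215959 = 366732 + 215959 = 582691$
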